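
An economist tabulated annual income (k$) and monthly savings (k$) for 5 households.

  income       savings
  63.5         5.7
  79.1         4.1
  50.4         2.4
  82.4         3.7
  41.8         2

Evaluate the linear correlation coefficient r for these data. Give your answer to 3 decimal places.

n = 5, Σx = 317.2, Σy = 17.9, Σx² = 21366.22, Σy² = 72.75, Σxy = 1195.7
nΣxy − ΣxΣy = 5978.5 − 5677.88 = 300.62
nΣx² − (Σx)² = 106831.1 − 100615.84 = 6215.26; nΣy² − (Σy)² = 363.75 − 320.41 = 43.34
r = 300.62 / √(6215.26 × 43.34) = 300.62 / 519.0081 ≈ 0.579

0.579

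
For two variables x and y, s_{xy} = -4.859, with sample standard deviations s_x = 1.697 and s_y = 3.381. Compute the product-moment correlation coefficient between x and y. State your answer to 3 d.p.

r = Cov(x,y) / (s_x · s_y) = -4.859 / (1.697 × 3.381)
  = -4.859 / 5.7376 ≈ -0.847

-0.847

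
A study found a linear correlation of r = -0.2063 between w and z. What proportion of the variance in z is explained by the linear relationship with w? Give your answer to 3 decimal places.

0.043

r² = (-0.2063)² = 0.043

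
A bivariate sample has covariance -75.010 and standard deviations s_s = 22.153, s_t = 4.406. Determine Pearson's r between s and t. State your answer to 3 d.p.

-0.768

r = Cov(s,t) / (s_s · s_t) = -75.010 / (22.153 × 4.406)
  = -75.010 / 97.6061 ≈ -0.768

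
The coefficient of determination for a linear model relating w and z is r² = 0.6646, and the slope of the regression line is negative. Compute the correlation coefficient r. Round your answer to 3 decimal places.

-0.815

|r| = √0.6646 = 0.815
The association is negative, so r = −0.815.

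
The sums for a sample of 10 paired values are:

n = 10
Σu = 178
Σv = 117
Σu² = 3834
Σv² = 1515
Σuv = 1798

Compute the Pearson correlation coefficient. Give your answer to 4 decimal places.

r = (nΣuv − ΣuΣv) / √[(nΣu² − (Σu)²)(nΣv² − (Σv)²)]
Numerator: 10×1798 − 178×117 = -2846
Denominator: √[(38340 − 31684)(15150 − 13689)] = √[6656 × 1461] = 3118.3996
r = -2846 / 3118.3996 ≈ -0.9126

-0.9126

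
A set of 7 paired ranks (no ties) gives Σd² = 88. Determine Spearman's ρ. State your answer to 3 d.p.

ρ = 1 − 6Σd² / [n(n²−1)] = 1 − 6×88 / (7×48)
  = 1 − 528/336 = 1 − 1.5714 ≈ -0.571

-0.571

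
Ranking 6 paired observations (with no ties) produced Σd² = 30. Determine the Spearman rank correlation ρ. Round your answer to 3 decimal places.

0.143

ρ = 1 − 6Σd² / [n(n²−1)] = 1 − 6×30 / (6×35)
  = 1 − 180/210 = 1 − 0.8571 ≈ 0.143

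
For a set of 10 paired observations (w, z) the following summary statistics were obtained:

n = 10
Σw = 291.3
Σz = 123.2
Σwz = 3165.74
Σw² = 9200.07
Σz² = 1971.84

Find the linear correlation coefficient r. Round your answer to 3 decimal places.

r = (nΣwz − ΣwΣz) / √[(nΣw² − (Σw)²)(nΣz² − (Σz)²)]
Numerator: 10×3165.74 − 291.3×123.2 = -4230.76
Denominator: √[(92000.7 − 84855.69)(19718.4 − 15178.24)] = √[7145.01 × 4540.16] = 5695.5675
r = -4230.76 / 5695.5675 ≈ -0.743

-0.743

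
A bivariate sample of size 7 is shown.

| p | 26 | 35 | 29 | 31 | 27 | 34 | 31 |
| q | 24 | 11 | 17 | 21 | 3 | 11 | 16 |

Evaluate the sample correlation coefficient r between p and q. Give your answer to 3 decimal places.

n = 7, Σp = 213, Σq = 103, Σp² = 6549, Σq² = 1813, Σpq = 3104
nΣpq − ΣpΣq = 21728 − 21939 = -211
nΣp² − (Σp)² = 45843 − 45369 = 474; nΣq² − (Σq)² = 12691 − 10609 = 2082
r = -211 / √(474 × 2082) = -211 / 993.4123 ≈ -0.212

-0.212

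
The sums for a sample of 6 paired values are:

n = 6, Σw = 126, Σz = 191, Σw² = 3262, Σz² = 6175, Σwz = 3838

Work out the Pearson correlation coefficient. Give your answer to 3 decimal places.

-0.716

r = (nΣwz − ΣwΣz) / √[(nΣw² − (Σw)²)(nΣz² − (Σz)²)]
Numerator: 6×3838 − 126×191 = -1038
Denominator: √[(19572 − 15876)(37050 − 36481)] = √[3696 × 569] = 1450.1807
r = -1038 / 1450.1807 ≈ -0.716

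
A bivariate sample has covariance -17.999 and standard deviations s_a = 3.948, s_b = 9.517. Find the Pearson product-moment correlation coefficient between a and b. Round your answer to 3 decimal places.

r = Cov(a,b) / (s_a · s_b) = -17.999 / (3.948 × 9.517)
  = -17.999 / 37.5731 ≈ -0.479

-0.479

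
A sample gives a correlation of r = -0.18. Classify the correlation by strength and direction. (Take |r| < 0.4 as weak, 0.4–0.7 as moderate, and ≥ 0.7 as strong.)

r = -0.18 < 0 so the relationship is negative.
|r| = 0.18, which falls in the weak range.

weak negative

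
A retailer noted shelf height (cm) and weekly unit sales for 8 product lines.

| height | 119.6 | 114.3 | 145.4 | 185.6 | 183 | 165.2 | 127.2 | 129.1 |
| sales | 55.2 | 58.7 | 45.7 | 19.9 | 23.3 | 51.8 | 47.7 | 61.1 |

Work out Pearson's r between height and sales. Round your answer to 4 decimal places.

-0.8683

n = 8, Σx = 1169.4, Σy = 363.4, Σx² = 176583.86, Σy² = 18211.86, Σxy = 50426.26
nΣxy − ΣxΣy = 403410.08 − 424959.96 = -21549.88
nΣx² − (Σx)² = 1412670.88 − 1367496.36 = 45174.52; nΣy² − (Σy)² = 145694.88 − 132059.56 = 13635.32
r = -21549.88 / √(45174.52 × 13635.32) = -21549.88 / 24818.7235 ≈ -0.8683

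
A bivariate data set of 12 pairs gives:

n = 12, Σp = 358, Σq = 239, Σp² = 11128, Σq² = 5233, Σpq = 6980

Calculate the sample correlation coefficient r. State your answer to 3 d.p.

r = (nΣpq − ΣpΣq) / √[(nΣp² − (Σp)²)(nΣq² − (Σq)²)]
Numerator: 12×6980 − 358×239 = -1802
Denominator: √[(133536 − 128164)(62796 − 57121)] = √[5372 × 5675] = 5521.4219
r = -1802 / 5521.4219 ≈ -0.326

-0.326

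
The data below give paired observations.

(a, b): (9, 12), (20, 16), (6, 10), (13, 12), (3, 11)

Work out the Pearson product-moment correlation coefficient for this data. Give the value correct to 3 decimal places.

n = 5, Σa = 51, Σb = 61, Σa² = 695, Σb² = 765, Σab = 677
nΣab − ΣaΣb = 3385 − 3111 = 274
nΣa² − (Σa)² = 3475 − 2601 = 874; nΣb² − (Σb)² = 3825 − 3721 = 104
r = 274 / √(874 × 104) = 274 / 301.4896 ≈ 0.909

0.909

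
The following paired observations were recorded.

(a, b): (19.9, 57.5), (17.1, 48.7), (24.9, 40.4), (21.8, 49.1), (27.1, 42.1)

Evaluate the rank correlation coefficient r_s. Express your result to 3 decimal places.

-0.600

Rank a: 2, 1, 4, 3, 5
Rank b: 5, 3, 1, 4, 2
d = rank(a) − rank(b): -3, -2, 3, -1, 3; Σd² = 32
ρ = 1 − 6Σd² / [n(n²−1)] = 1 − 6×32 / (5×24) = 1 − 192/120 ≈ -0.600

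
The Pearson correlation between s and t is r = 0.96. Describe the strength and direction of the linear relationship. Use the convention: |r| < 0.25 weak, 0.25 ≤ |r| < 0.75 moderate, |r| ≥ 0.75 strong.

strong positive

r = 0.96 > 0 so the relationship is positive.
|r| = 0.96, which falls in the strong range.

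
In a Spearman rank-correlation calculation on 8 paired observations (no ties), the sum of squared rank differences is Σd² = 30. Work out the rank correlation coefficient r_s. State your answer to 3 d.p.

ρ = 1 − 6Σd² / [n(n²−1)] = 1 − 6×30 / (8×63)
  = 1 − 180/504 = 1 − 0.3571 ≈ 0.643

0.643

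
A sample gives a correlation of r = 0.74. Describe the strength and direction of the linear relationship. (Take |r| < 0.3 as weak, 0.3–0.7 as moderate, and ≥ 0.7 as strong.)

strong positive

r = 0.74 > 0 so the relationship is positive.
|r| = 0.74, which falls in the strong range.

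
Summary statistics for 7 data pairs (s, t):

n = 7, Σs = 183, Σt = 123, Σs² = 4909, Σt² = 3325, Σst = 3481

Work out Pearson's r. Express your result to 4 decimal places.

r = (nΣst − ΣsΣt) / √[(nΣs² − (Σs)²)(nΣt² − (Σt)²)]
Numerator: 7×3481 − 183×123 = 1858
Denominator: √[(34363 − 33489)(23275 − 15129)] = √[874 × 8146] = 2668.2586
r = 1858 / 2668.2586 ≈ 0.6963

0.6963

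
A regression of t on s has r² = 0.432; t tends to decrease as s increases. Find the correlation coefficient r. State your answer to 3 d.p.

|r| = √0.432 = 0.657
The association is negative, so r = −0.657.

-0.657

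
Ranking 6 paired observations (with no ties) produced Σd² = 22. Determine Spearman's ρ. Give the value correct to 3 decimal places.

0.371

ρ = 1 − 6Σd² / [n(n²−1)] = 1 − 6×22 / (6×35)
  = 1 − 132/210 = 1 − 0.6286 ≈ 0.371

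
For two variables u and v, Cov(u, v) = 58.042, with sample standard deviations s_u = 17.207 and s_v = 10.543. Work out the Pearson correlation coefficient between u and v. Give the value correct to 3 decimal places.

0.320

r = Cov(u,v) / (s_u · s_v) = 58.042 / (17.207 × 10.543)
  = 58.042 / 181.4134 ≈ 0.320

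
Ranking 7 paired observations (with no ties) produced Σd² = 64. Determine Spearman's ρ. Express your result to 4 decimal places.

ρ = 1 − 6Σd² / [n(n²−1)] = 1 − 6×64 / (7×48)
  = 1 − 384/336 = 1 − 1.14286 ≈ -0.1429

-0.1429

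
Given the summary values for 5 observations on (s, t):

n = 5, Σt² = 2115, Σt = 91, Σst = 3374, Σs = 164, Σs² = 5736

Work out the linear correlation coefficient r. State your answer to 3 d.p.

0.962

r = (nΣst − ΣsΣt) / √[(nΣs² − (Σs)²)(nΣt² − (Σt)²)]
Numerator: 5×3374 − 164×91 = 1946
Denominator: √[(28680 − 26896)(10575 − 8281)] = √[1784 × 2294] = 2022.9918
r = 1946 / 2022.9918 ≈ 0.962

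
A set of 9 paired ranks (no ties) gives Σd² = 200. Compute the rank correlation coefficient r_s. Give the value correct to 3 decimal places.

ρ = 1 − 6Σd² / [n(n²−1)] = 1 − 6×200 / (9×80)
  = 1 − 1200/720 = 1 − 1.6667 ≈ -0.667

-0.667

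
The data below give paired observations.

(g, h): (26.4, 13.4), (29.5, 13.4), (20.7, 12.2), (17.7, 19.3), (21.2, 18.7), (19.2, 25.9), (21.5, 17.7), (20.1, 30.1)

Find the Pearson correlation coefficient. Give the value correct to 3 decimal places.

-0.565

n = 8, Σg = 176.3, Σh = 150.7, Σg² = 3993.33, Σh² = 3120.25, Σgh = 3222.49
nΣgh − ΣgΣh = 25779.92 − 26568.41 = -788.49
nΣg² − (Σg)² = 31946.64 − 31081.69 = 864.95; nΣh² − (Σh)² = 24962 − 22710.49 = 2251.51
r = -788.49 / √(864.95 × 2251.51) = -788.49 / 1395.5084 ≈ -0.565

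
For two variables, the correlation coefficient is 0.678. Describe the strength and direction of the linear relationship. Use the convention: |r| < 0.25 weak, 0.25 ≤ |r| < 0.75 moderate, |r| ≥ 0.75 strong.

r = 0.678 > 0 so the relationship is positive.
|r| = 0.678, which falls in the moderate range.

moderate positive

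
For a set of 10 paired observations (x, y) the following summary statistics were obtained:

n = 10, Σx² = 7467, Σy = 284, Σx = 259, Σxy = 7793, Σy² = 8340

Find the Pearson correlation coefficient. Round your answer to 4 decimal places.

0.9585

r = (nΣxy − ΣxΣy) / √[(nΣx² − (Σx)²)(nΣy² − (Σy)²)]
Numerator: 10×7793 − 259×284 = 4374
Denominator: √[(74670 − 67081)(83400 − 80656)] = √[7589 × 2744] = 4563.3558
r = 4374 / 4563.3558 ≈ 0.9585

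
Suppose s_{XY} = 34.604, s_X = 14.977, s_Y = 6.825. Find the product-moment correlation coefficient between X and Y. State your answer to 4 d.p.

0.3385

r = Cov(X,Y) / (s_X · s_Y) = 34.604 / (14.977 × 6.825)
  = 34.604 / 102.2180 ≈ 0.3385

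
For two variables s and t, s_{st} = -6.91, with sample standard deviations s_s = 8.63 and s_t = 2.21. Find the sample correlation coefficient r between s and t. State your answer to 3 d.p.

-0.362

r = Cov(s,t) / (s_s · s_t) = -6.91 / (8.63 × 2.21)
  = -6.91 / 19.0723 ≈ -0.362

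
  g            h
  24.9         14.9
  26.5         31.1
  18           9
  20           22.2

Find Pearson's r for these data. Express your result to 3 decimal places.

n = 4, Σg = 89.4, Σh = 77.2, Σg² = 2046.26, Σh² = 1763.06, Σgh = 1801.16
nΣgh − ΣgΣh = 7204.64 − 6901.68 = 302.96
nΣg² − (Σg)² = 8185.04 − 7992.36 = 192.68; nΣh² − (Σh)² = 7052.24 − 5959.84 = 1092.4
r = 302.96 / √(192.68 × 1092.4) = 302.96 / 458.7850 ≈ 0.660

0.660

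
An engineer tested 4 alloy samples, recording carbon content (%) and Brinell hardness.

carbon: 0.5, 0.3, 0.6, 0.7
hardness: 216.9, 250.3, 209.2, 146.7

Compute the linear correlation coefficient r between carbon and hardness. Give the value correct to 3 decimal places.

-0.920

n = 4, Σx = 2.1, Σy = 823.1, Σx² = 1.19, Σy² = 174981.23, Σxy = 411.75
nΣxy − ΣxΣy = 1647 − 1728.51 = -81.51
nΣx² − (Σx)² = 4.76 − 4.41 = 0.35; nΣy² − (Σy)² = 699924.92 − 677493.61 = 22431.31
r = -81.51 / √(0.35 × 22431.31) = -81.51 / 88.6056 ≈ -0.920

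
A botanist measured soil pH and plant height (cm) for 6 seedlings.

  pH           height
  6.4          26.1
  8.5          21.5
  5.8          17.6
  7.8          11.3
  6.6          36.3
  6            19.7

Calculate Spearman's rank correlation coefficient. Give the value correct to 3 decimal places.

0.143

Rank pH: 3, 6, 1, 5, 4, 2
Rank height: 5, 4, 2, 1, 6, 3
d = rank(pH) − rank(height): -2, 2, -1, 4, -2, -1; Σd² = 30
ρ = 1 − 6Σd² / [n(n²−1)] = 1 − 6×30 / (6×35) = 1 − 180/210 ≈ 0.143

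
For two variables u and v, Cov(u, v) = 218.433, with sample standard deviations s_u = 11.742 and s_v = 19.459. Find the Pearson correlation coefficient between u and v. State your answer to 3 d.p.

0.956

r = Cov(u,v) / (s_u · s_v) = 218.433 / (11.742 × 19.459)
  = 218.433 / 228.4876 ≈ 0.956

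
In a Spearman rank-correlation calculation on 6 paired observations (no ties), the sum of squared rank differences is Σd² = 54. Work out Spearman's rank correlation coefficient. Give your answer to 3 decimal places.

ρ = 1 − 6Σd² / [n(n²−1)] = 1 − 6×54 / (6×35)
  = 1 − 324/210 = 1 − 1.5429 ≈ -0.543

-0.543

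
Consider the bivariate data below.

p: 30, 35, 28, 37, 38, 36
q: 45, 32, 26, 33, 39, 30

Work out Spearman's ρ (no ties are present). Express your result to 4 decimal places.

Rank p: 2, 3, 1, 5, 6, 4
Rank q: 6, 3, 1, 4, 5, 2
d = rank(p) − rank(q): -4, 0, 0, 1, 1, 2; Σd² = 22
ρ = 1 − 6Σd² / [n(n²−1)] = 1 − 6×22 / (6×35) = 1 − 132/210 ≈ 0.3714

0.3714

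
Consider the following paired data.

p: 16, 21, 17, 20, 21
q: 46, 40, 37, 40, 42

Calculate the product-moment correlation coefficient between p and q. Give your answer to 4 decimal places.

-0.2571

n = 5, Σp = 95, Σq = 205, Σp² = 1827, Σq² = 8449, Σpq = 3887
nΣpq − ΣpΣq = 19435 − 19475 = -40
nΣp² − (Σp)² = 9135 − 9025 = 110; nΣq² − (Σq)² = 42245 − 42025 = 220
r = -40 / √(110 × 220) = -40 / 155.5635 ≈ -0.2571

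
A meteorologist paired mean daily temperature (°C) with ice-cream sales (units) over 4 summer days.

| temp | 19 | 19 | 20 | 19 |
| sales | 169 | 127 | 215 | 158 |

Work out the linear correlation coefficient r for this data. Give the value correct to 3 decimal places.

n = 4, Σx = 77, Σy = 669, Σx² = 1483, Σy² = 115879, Σxy = 12926
nΣxy − ΣxΣy = 51704 − 51513 = 191
nΣx² − (Σx)² = 5932 − 5929 = 3; nΣy² − (Σy)² = 463516 − 447561 = 15955
r = 191 / √(3 × 15955) = 191 / 218.7807 ≈ 0.873

0.873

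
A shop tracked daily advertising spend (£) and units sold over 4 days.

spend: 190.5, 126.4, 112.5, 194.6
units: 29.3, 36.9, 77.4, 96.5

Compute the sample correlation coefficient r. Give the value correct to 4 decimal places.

n = 4, Σx = 624, Σy = 240.1, Σx² = 102792.62, Σy² = 17523.11, Σxy = 37732.21
nΣxy − ΣxΣy = 150928.84 − 149822.4 = 1106.44
nΣx² − (Σx)² = 411170.48 − 389376 = 21794.48; nΣy² − (Σy)² = 70092.44 − 57648.01 = 12444.43
r = 1106.44 / √(21794.48 × 12444.43) = 1106.44 / 16468.7547 ≈ 0.0672

0.0672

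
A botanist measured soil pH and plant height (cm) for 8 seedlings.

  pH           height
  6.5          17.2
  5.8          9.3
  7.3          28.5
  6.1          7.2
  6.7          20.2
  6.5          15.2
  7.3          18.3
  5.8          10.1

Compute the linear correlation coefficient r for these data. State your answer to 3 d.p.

n = 8, Σx = 52, Σy = 126, Σx² = 340.46, Σy² = 2322.4, Σxy = 844.02
nΣxy − ΣxΣy = 6752.16 − 6552 = 200.16
nΣx² − (Σx)² = 2723.68 − 2704 = 19.68; nΣy² − (Σy)² = 18579.2 − 15876 = 2703.2
r = 200.16 / √(19.68 × 2703.2) = 200.16 / 230.6490 ≈ 0.868

0.868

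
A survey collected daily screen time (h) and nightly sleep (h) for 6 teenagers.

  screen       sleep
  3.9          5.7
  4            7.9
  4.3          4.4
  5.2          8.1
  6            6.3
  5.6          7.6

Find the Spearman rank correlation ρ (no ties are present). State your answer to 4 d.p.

Rank screen: 1, 2, 3, 4, 6, 5
Rank sleep: 2, 5, 1, 6, 3, 4
d = rank(screen) − rank(sleep): -1, -3, 2, -2, 3, 1; Σd² = 28
ρ = 1 − 6Σd² / [n(n²−1)] = 1 − 6×28 / (6×35) = 1 − 168/210 ≈ 0.2000

0.2000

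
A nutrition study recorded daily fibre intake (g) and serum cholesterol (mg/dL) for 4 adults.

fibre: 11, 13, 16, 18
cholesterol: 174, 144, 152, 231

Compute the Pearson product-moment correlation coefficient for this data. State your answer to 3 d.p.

n = 4, Σx = 58, Σy = 701, Σx² = 870, Σy² = 127477, Σxy = 10376
nΣxy − ΣxΣy = 41504 − 40658 = 846
nΣx² − (Σx)² = 3480 − 3364 = 116; nΣy² − (Σy)² = 509908 − 491401 = 18507
r = 846 / √(116 × 18507) = 846 / 1465.2003 ≈ 0.577

0.577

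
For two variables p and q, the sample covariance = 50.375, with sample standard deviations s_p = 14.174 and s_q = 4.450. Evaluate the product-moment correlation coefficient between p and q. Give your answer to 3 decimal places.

r = Cov(p,q) / (s_p · s_q) = 50.375 / (14.174 × 4.450)
  = 50.375 / 63.0743 ≈ 0.799

0.799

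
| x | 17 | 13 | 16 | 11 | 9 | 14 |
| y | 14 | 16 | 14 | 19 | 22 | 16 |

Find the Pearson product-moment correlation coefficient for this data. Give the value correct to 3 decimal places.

n = 6, Σx = 80, Σy = 101, Σx² = 1112, Σy² = 1749, Σxy = 1301
nΣxy − ΣxΣy = 7806 − 8080 = -274
nΣx² − (Σx)² = 6672 − 6400 = 272; nΣy² − (Σy)² = 10494 − 10201 = 293
r = -274 / √(272 × 293) = -274 / 282.3048 ≈ -0.971

-0.971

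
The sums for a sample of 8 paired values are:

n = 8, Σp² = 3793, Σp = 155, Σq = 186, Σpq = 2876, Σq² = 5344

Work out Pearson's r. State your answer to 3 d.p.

r = (nΣpq − ΣpΣq) / √[(nΣp² − (Σp)²)(nΣq² − (Σq)²)]
Numerator: 8×2876 − 155×186 = -5822
Denominator: √[(30344 − 24025)(42752 − 34596)] = √[6319 × 8156] = 7178.9807
r = -5822 / 7178.9807 ≈ -0.811

-0.811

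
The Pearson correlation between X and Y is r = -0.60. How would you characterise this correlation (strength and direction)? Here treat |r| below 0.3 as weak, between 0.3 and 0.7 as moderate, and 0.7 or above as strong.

r = -0.60 < 0 so the relationship is negative.
|r| = 0.60, which falls in the moderate range.

moderate negative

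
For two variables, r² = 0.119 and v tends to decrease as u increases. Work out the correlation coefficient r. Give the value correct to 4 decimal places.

-0.3450

|r| = √0.119 = 0.3450
The association is negative, so r = −0.3450.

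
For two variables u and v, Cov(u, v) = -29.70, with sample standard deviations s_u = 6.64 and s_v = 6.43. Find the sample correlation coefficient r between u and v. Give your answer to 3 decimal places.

r = Cov(u,v) / (s_u · s_v) = -29.70 / (6.64 × 6.43)
  = -29.70 / 42.6952 ≈ -0.696

-0.696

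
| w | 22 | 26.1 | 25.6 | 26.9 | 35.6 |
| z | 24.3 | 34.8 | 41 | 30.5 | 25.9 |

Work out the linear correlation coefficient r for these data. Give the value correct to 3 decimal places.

n = 5, Σw = 136.2, Σz = 156.5, Σw² = 3811.54, Σz² = 5083.59, Σwz = 4234.97
nΣwz − ΣwΣz = 21174.85 − 21315.3 = -140.45
nΣw² − (Σw)² = 19057.7 − 18550.44 = 507.26; nΣz² − (Σz)² = 25417.95 − 24492.25 = 925.7
r = -140.45 / √(507.26 × 925.7) = -140.45 / 685.2522 ≈ -0.205

-0.205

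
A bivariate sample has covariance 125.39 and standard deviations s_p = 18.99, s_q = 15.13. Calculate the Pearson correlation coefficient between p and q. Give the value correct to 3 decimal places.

0.436

r = Cov(p,q) / (s_p · s_q) = 125.39 / (18.99 × 15.13)
  = 125.39 / 287.3187 ≈ 0.436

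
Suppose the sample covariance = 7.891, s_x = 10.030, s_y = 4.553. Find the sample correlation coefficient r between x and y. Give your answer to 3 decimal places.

0.173

r = Cov(x,y) / (s_x · s_y) = 7.891 / (10.030 × 4.553)
  = 7.891 / 45.6666 ≈ 0.173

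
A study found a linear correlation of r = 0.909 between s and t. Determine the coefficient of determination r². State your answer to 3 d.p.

0.826

r² = (0.909)² = 0.826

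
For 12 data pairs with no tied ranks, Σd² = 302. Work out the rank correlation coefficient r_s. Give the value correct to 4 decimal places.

-0.0559

ρ = 1 − 6Σd² / [n(n²−1)] = 1 − 6×302 / (12×143)
  = 1 − 1812/1716 = 1 − 1.05594 ≈ -0.0559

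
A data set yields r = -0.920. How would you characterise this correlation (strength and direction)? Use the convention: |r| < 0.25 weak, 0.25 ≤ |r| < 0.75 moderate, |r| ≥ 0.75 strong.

r = -0.920 < 0 so the relationship is negative.
|r| = 0.920, which falls in the strong range.

strong negative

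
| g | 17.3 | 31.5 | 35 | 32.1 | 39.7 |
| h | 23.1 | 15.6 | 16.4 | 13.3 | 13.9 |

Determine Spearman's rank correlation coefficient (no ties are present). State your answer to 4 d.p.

-0.5000

Rank g: 1, 2, 4, 3, 5
Rank h: 5, 3, 4, 1, 2
d = rank(g) − rank(h): -4, -1, 0, 2, 3; Σd² = 30
ρ = 1 − 6Σd² / [n(n²−1)] = 1 − 6×30 / (5×24) = 1 − 180/120 ≈ -0.5000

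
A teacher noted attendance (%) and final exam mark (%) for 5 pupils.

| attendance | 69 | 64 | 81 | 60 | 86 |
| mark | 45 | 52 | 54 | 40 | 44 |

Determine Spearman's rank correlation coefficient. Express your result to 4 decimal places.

0.3000

Rank attendance: 3, 2, 4, 1, 5
Rank mark: 3, 4, 5, 1, 2
d = rank(attendance) − rank(mark): 0, -2, -1, 0, 3; Σd² = 14
ρ = 1 − 6Σd² / [n(n²−1)] = 1 − 6×14 / (5×24) = 1 − 84/120 ≈ 0.3000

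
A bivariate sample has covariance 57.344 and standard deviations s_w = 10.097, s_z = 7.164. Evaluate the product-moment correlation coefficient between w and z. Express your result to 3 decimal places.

0.793

r = Cov(w,z) / (s_w · s_z) = 57.344 / (10.097 × 7.164)
  = 57.344 / 72.3349 ≈ 0.793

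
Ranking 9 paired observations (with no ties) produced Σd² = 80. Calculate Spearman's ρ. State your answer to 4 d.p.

0.3333

ρ = 1 − 6Σd² / [n(n²−1)] = 1 − 6×80 / (9×80)
  = 1 − 480/720 = 1 − 0.66667 ≈ 0.3333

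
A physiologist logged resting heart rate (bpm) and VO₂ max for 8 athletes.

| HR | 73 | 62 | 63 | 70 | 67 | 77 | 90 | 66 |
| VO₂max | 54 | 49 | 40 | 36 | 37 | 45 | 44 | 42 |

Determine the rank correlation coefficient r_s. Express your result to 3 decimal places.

0.143

Rank HR: 6, 1, 2, 5, 4, 7, 8, 3
Rank VO₂max: 8, 7, 3, 1, 2, 6, 5, 4
d = rank(HR) − rank(VO₂max): -2, -6, -1, 4, 2, 1, 3, -1; Σd² = 72
ρ = 1 − 6Σd² / [n(n²−1)] = 1 − 6×72 / (8×63) = 1 − 432/504 ≈ 0.143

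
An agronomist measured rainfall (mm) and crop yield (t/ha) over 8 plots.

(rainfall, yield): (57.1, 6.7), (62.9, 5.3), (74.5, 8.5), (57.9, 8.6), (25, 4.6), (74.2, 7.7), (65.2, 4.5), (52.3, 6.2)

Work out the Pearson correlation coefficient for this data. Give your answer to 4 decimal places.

0.5298

n = 8, Σx = 469.1, Σy = 52.1, Σx² = 29236.45, Σy² = 358.33, Σxy = 3151.13
nΣxy − ΣxΣy = 25209.04 − 24440.11 = 768.93
nΣx² − (Σx)² = 233891.6 − 220054.81 = 13836.79; nΣy² − (Σy)² = 2866.64 − 2714.41 = 152.23
r = 768.93 / √(13836.79 × 152.23) = 768.93 / 1451.3354 ≈ 0.5298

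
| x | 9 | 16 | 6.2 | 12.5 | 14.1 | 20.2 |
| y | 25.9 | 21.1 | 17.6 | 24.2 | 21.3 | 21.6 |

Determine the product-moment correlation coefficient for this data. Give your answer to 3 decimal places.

0.096

n = 6, Σx = 78, Σy = 131.7, Σx² = 1138.54, Σy² = 2931.67, Σxy = 1718.97
nΣxy − ΣxΣy = 10313.82 − 10272.6 = 41.22
nΣx² − (Σx)² = 6831.24 − 6084 = 747.24; nΣy² − (Σy)² = 17590.02 − 17344.89 = 245.13
r = 41.22 / √(747.24 × 245.13) = 41.22 / 427.9847 ≈ 0.096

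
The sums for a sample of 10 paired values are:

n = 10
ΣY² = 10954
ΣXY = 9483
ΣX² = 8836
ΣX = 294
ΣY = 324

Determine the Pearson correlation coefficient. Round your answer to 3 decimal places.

-0.144

r = (nΣXY − ΣXΣY) / √[(nΣX² − (ΣX)²)(nΣY² − (ΣY)²)]
Numerator: 10×9483 − 294×324 = -426
Denominator: √[(88360 − 86436)(109540 − 104976)] = √[1924 × 4564] = 2963.2982
r = -426 / 2963.2982 ≈ -0.144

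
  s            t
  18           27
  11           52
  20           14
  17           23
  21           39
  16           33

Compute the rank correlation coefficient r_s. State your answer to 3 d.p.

-0.371

Rank s: 4, 1, 5, 3, 6, 2
Rank t: 3, 6, 1, 2, 5, 4
d = rank(s) − rank(t): 1, -5, 4, 1, 1, -2; Σd² = 48
ρ = 1 − 6Σd² / [n(n²−1)] = 1 − 6×48 / (6×35) = 1 − 288/210 ≈ -0.371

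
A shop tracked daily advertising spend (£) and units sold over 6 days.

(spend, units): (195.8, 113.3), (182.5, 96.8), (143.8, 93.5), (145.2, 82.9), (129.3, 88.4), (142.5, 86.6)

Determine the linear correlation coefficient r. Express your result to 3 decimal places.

n = 6, Σx = 939.1, Σy = 561.5, Σx² = 150430.11, Σy² = 53135.91, Σxy = 89103.14
nΣxy − ΣxΣy = 534618.84 − 527304.65 = 7314.19
nΣx² − (Σx)² = 902580.66 − 881908.81 = 20671.85; nΣy² − (Σy)² = 318815.46 − 315282.25 = 3533.21
r = 7314.19 / √(20671.85 × 3533.21) = 7314.19 / 8546.2265 ≈ 0.856

0.856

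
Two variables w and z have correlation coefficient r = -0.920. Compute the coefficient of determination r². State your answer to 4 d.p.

r² = (-0.920)² = 0.8464

0.8464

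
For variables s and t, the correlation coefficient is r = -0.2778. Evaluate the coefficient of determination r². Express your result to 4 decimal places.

r² = (-0.2778)² = 0.0772

0.0772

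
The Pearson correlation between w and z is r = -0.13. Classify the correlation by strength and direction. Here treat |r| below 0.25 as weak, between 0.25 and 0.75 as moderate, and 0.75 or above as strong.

weak negative

r = -0.13 < 0 so the relationship is negative.
|r| = 0.13, which falls in the weak range.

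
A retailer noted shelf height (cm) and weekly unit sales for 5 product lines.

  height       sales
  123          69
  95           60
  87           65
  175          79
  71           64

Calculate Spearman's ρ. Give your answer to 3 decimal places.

Rank height: 4, 3, 2, 5, 1
Rank sales: 4, 1, 3, 5, 2
d = rank(height) − rank(sales): 0, 2, -1, 0, -1; Σd² = 6
ρ = 1 − 6Σd² / [n(n²−1)] = 1 − 6×6 / (5×24) = 1 − 36/120 ≈ 0.700

0.700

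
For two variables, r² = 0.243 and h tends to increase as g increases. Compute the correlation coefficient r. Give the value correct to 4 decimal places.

0.4930

|r| = √0.243 = 0.4930
The association is positive, so r = 0.4930.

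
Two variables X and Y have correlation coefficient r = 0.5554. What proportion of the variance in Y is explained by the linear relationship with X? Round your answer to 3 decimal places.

r² = (0.5554)² = 0.308

0.308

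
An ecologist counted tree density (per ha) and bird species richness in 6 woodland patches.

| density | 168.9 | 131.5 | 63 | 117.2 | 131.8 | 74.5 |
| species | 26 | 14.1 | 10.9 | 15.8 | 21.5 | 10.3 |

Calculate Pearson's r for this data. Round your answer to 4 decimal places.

0.8977

n = 6, Σx = 686.9, Σy = 98.6, Σx² = 86445.79, Σy² = 1811.6, Σxy = 12385.06
nΣxy − ΣxΣy = 74310.36 − 67728.34 = 6582.02
nΣx² − (Σx)² = 518674.74 − 471831.61 = 46843.13; nΣy² − (Σy)² = 10869.6 − 9721.96 = 1147.64
r = 6582.02 / √(46843.13 × 1147.64) = 6582.02 / 7332.0563 ≈ 0.8977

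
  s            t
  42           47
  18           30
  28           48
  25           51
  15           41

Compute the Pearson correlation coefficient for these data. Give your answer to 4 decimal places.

n = 5, Σs = 128, Σt = 217, Σs² = 3722, Σt² = 9695, Σst = 5748
nΣst − ΣsΣt = 28740 − 27776 = 964
nΣs² − (Σs)² = 18610 − 16384 = 2226; nΣt² − (Σt)² = 48475 − 47089 = 1386
r = 964 / √(2226 × 1386) = 964 / 1756.4840 ≈ 0.5488

0.5488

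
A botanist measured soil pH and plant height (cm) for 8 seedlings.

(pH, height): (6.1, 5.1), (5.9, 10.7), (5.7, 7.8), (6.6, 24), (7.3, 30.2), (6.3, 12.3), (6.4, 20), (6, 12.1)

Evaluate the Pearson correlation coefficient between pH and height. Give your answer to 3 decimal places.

n = 8, Σx = 50.3, Σy = 122.2, Σx² = 318.01, Σy² = 2387.08, Σxy = 795.65
nΣxy − ΣxΣy = 6365.2 − 6146.66 = 218.54
nΣx² − (Σx)² = 2544.08 − 2530.09 = 13.99; nΣy² − (Σy)² = 19096.64 − 14932.84 = 4163.8
r = 218.54 / √(13.99 × 4163.8) = 218.54 / 241.3536 ≈ 0.905

0.905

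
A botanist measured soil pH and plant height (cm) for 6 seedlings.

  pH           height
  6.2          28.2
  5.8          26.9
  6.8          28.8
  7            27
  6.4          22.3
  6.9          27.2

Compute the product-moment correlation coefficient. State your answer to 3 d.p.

0.154

n = 6, Σx = 39.1, Σy = 160.4, Σx² = 255.89, Σy² = 4314.42, Σxy = 1046.1
nΣxy − ΣxΣy = 6276.6 − 6271.64 = 4.96
nΣx² − (Σx)² = 1535.34 − 1528.81 = 6.53; nΣy² − (Σy)² = 25886.52 − 25728.16 = 158.36
r = 4.96 / √(6.53 × 158.36) = 4.96 / 32.1573 ≈ 0.154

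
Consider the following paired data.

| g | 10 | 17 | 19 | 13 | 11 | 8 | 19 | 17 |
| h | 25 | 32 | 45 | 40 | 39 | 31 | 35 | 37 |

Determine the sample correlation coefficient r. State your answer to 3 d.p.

n = 8, Σg = 114, Σh = 284, Σg² = 1754, Σh² = 10350, Σgh = 4140
nΣgh − ΣgΣh = 33120 − 32376 = 744
nΣg² − (Σg)² = 14032 − 12996 = 1036; nΣh² − (Σh)² = 82800 − 80656 = 2144
r = 744 / √(1036 × 2144) = 744 / 1490.3637 ≈ 0.499

0.499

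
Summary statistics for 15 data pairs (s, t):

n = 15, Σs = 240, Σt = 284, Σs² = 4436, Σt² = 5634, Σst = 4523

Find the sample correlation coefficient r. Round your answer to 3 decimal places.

-0.054

r = (nΣst − ΣsΣt) / √[(nΣs² − (Σs)²)(nΣt² − (Σt)²)]
Numerator: 15×4523 − 240×284 = -315
Denominator: √[(66540 − 57600)(84510 − 80656)] = √[8940 × 3854] = 5869.8177
r = -315 / 5869.8177 ≈ -0.054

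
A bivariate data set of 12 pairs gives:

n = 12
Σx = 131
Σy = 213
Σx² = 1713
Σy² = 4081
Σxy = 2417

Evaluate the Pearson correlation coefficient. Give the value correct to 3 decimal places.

0.315

r = (nΣxy − ΣxΣy) / √[(nΣx² − (Σx)²)(nΣy² − (Σy)²)]
Numerator: 12×2417 − 131×213 = 1101
Denominator: √[(20556 − 17161)(48972 − 45369)] = √[3395 × 3603] = 3497.4541
r = 1101 / 3497.4541 ≈ 0.315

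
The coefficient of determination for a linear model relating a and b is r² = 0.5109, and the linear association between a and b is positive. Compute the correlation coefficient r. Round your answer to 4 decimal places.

0.7148

|r| = √0.5109 = 0.7148
The association is positive, so r = 0.7148.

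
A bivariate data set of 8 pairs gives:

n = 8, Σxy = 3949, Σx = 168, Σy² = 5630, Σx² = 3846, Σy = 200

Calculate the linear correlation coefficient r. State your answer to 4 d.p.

r = (nΣxy − ΣxΣy) / √[(nΣx² − (Σx)²)(nΣy² − (Σy)²)]
Numerator: 8×3949 − 168×200 = -2008
Denominator: √[(30768 − 28224)(45040 − 40000)] = √[2544 × 5040] = 3580.7485
r = -2008 / 3580.7485 ≈ -0.5608

-0.5608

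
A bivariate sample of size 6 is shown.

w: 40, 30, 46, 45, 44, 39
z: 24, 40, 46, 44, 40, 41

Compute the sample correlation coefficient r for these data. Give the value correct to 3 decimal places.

n = 6, Σw = 244, Σz = 235, Σw² = 10098, Σz² = 9509, Σwz = 9615
nΣwz − ΣwΣz = 57690 − 57340 = 350
nΣw² − (Σw)² = 60588 − 59536 = 1052; nΣz² − (Σz)² = 57054 − 55225 = 1829
r = 350 / √(1052 × 1829) = 350 / 1387.1222 ≈ 0.252

0.252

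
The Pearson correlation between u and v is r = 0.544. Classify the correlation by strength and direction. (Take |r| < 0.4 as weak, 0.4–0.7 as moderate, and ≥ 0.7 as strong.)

moderate positive

r = 0.544 > 0 so the relationship is positive.
|r| = 0.544, which falls in the moderate range.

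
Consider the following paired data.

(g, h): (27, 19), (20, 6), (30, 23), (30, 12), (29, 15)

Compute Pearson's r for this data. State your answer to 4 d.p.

n = 5, Σg = 136, Σh = 75, Σg² = 3770, Σh² = 1295, Σgh = 2118
nΣgh − ΣgΣh = 10590 − 10200 = 390
nΣg² − (Σg)² = 18850 − 18496 = 354; nΣh² − (Σh)² = 6475 − 5625 = 850
r = 390 / √(354 × 850) = 390 / 548.5435 ≈ 0.7110

0.7110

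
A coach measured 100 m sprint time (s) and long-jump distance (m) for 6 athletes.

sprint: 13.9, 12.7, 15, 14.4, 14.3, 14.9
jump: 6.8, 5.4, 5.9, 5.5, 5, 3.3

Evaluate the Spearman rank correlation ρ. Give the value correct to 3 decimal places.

-0.086

Rank sprint: 2, 1, 6, 4, 3, 5
Rank jump: 6, 3, 5, 4, 2, 1
d = rank(sprint) − rank(jump): -4, -2, 1, 0, 1, 4; Σd² = 38
ρ = 1 − 6Σd² / [n(n²−1)] = 1 − 6×38 / (6×35) = 1 − 228/210 ≈ -0.086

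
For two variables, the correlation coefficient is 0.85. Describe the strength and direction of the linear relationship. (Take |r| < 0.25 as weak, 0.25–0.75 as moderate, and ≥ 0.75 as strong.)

strong positive

r = 0.85 > 0 so the relationship is positive.
|r| = 0.85, which falls in the strong range.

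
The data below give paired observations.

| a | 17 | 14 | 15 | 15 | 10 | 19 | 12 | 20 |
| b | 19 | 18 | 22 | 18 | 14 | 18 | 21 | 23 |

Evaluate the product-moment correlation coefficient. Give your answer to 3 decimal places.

n = 8, Σa = 122, Σb = 153, Σa² = 1940, Σb² = 2983, Σab = 2369
nΣab − ΣaΣb = 18952 − 18666 = 286
nΣa² − (Σa)² = 15520 − 14884 = 636; nΣb² − (Σb)² = 23864 − 23409 = 455
r = 286 / √(636 × 455) = 286 / 537.9405 ≈ 0.532

0.532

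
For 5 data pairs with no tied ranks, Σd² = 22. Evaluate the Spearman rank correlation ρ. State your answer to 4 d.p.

ρ = 1 − 6Σd² / [n(n²−1)] = 1 − 6×22 / (5×24)
  = 1 − 132/120 = 1 − 1.10000 ≈ -0.1000

-0.1000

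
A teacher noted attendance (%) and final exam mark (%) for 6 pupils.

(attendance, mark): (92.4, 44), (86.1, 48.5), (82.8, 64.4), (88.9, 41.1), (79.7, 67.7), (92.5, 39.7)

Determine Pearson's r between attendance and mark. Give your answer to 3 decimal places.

-0.934

n = 6, Σx = 522.4, Σy = 305.4, Σx² = 45618.36, Σy² = 16284.2, Σxy = 26295.5
nΣxy − ΣxΣy = 157773 − 159540.96 = -1767.96
nΣx² − (Σx)² = 273710.16 − 272901.76 = 808.4; nΣy² − (Σy)² = 97705.2 − 93269.16 = 4436.04
r = -1767.96 / √(808.4 × 4436.04) = -1767.96 / 1893.6987 ≈ -0.934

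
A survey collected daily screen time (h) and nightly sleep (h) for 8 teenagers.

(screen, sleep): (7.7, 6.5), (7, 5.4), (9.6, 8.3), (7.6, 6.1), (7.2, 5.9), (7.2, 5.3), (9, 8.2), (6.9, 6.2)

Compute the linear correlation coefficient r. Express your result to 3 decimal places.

0.943

n = 8, Σx = 62.2, Σy = 51.9, Σx² = 490.5, Σy² = 346.09, Σxy = 411.11
nΣxy − ΣxΣy = 3288.88 − 3228.18 = 60.7
nΣx² − (Σx)² = 3924 − 3868.84 = 55.16; nΣy² − (Σy)² = 2768.72 − 2693.61 = 75.11
r = 60.7 / √(55.16 × 75.11) = 60.7 / 64.3667 ≈ 0.943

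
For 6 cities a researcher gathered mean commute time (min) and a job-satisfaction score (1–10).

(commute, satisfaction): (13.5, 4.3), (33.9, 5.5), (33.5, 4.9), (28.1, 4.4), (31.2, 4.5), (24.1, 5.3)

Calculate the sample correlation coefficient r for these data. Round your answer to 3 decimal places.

0.468

n = 6, Σx = 164.3, Σy = 28.9, Σx² = 4797.57, Σy² = 140.45, Σxy = 800.42
nΣxy − ΣxΣy = 4802.52 − 4748.27 = 54.25
nΣx² − (Σx)² = 28785.42 − 26994.49 = 1790.93; nΣy² − (Σy)² = 842.7 − 835.21 = 7.49
r = 54.25 / √(1790.93 × 7.49) = 54.25 / 115.8191 ≈ 0.468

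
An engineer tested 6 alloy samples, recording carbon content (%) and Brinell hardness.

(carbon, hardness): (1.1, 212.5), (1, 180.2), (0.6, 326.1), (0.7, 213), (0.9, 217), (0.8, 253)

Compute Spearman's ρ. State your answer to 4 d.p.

-0.7714

Rank carbon: 6, 5, 1, 2, 4, 3
Rank hardness: 2, 1, 6, 3, 4, 5
d = rank(carbon) − rank(hardness): 4, 4, -5, -1, 0, -2; Σd² = 62
ρ = 1 − 6Σd² / [n(n²−1)] = 1 − 6×62 / (6×35) = 1 − 372/210 ≈ -0.7714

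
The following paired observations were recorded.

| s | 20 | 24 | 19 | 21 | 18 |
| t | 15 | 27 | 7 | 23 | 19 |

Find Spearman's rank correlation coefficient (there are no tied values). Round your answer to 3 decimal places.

0.700

Rank s: 3, 5, 2, 4, 1
Rank t: 2, 5, 1, 4, 3
d = rank(s) − rank(t): 1, 0, 1, 0, -2; Σd² = 6
ρ = 1 − 6Σd² / [n(n²−1)] = 1 − 6×6 / (5×24) = 1 − 36/120 ≈ 0.700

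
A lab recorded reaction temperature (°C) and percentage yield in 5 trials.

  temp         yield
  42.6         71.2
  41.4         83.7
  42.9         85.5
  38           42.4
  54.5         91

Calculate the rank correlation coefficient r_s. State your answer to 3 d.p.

0.900

Rank temp: 3, 2, 4, 1, 5
Rank yield: 2, 3, 4, 1, 5
d = rank(temp) − rank(yield): 1, -1, 0, 0, 0; Σd² = 2
ρ = 1 − 6Σd² / [n(n²−1)] = 1 − 6×2 / (5×24) = 1 − 12/120 ≈ 0.900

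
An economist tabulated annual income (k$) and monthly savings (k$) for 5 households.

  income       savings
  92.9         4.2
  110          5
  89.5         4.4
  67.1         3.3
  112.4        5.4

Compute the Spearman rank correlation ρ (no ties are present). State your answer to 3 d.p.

Rank income: 3, 4, 2, 1, 5
Rank savings: 2, 4, 3, 1, 5
d = rank(income) − rank(savings): 1, 0, -1, 0, 0; Σd² = 2
ρ = 1 − 6Σd² / [n(n²−1)] = 1 − 6×2 / (5×24) = 1 − 12/120 ≈ 0.900

0.900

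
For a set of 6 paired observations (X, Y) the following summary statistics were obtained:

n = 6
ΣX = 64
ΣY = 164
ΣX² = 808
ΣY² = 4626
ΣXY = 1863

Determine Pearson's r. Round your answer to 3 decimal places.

r = (nΣXY − ΣXΣY) / √[(nΣX² − (ΣX)²)(nΣY² − (ΣY)²)]
Numerator: 6×1863 − 64×164 = 682
Denominator: √[(4848 − 4096)(27756 − 26896)] = √[752 × 860] = 804.1890
r = 682 / 804.1890 ≈ 0.848

0.848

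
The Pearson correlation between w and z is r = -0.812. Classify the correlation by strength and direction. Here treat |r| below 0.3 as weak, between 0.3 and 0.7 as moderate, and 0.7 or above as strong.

r = -0.812 < 0 so the relationship is negative.
|r| = 0.812, which falls in the strong range.

strong negative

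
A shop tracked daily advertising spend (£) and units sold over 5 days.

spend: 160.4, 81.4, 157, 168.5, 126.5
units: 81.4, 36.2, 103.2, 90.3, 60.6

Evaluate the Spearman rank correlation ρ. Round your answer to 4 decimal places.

Rank spend: 4, 1, 3, 5, 2
Rank units: 3, 1, 5, 4, 2
d = rank(spend) − rank(units): 1, 0, -2, 1, 0; Σd² = 6
ρ = 1 − 6Σd² / [n(n²−1)] = 1 − 6×6 / (5×24) = 1 − 36/120 ≈ 0.7000

0.7000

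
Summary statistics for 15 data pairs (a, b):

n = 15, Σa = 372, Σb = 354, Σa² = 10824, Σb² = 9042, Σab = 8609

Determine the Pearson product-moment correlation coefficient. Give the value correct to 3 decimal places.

-0.162

r = (nΣab − ΣaΣb) / √[(nΣa² − (Σa)²)(nΣb² − (Σb)²)]
Numerator: 15×8609 − 372×354 = -2553
Denominator: √[(162360 − 138384)(135630 − 125316)] = √[23976 × 10314] = 15725.4082
r = -2553 / 15725.4082 ≈ -0.162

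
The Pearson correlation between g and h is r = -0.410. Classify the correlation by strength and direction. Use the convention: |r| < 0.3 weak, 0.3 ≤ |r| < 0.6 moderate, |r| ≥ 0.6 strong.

r = -0.410 < 0 so the relationship is negative.
|r| = 0.410, which falls in the moderate range.

moderate negative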